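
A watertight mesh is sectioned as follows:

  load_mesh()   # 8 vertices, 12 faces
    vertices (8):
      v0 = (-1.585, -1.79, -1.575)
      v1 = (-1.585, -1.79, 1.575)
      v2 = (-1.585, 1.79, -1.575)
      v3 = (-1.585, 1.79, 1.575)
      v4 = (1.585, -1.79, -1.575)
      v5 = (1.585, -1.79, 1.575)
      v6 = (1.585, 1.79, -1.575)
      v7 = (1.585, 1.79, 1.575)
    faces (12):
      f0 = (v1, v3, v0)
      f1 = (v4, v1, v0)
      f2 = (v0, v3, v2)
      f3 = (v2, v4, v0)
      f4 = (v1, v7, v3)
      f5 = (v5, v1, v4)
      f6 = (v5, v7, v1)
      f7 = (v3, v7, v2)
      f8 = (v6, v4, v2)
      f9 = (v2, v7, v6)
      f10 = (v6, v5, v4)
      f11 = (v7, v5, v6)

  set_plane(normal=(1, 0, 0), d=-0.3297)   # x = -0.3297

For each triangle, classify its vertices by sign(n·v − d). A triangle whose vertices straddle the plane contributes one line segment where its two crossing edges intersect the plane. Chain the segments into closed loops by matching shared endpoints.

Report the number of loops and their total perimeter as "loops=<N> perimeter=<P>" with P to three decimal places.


Straddling triangles (8 of 12):
  (v4,v1,v0) [+--] → (-0.3297, -1.79, 0.32762)–(-0.3297, -1.79, -1.575)  len=1.9026
  (v2,v4,v0) [-+-] → (-0.3297, 0.372343, -1.575)–(-0.3297, -1.79, -1.575)  len=2.1623
  (v1,v7,v3) [-+-] → (-0.3297, -0.372343, 1.575)–(-0.3297, 1.79, 1.575)  len=2.1623
  (v5,v1,v4) [+-+] → (-0.3297, -1.79, 1.575)–(-0.3297, -1.79, 0.32762)  len=1.2474
  (v5,v7,v1) [++-] → (-0.3297, -0.372343, 1.575)–(-0.3297, -1.79, 1.575)  len=1.4177
  (v3,v7,v2) [-+-] → (-0.3297, 1.79, 1.575)–(-0.3297, 1.79, -0.32762)  len=1.9026
  (v6,v4,v2) [++-] → (-0.3297, 0.372343, -1.575)–(-0.3297, 1.79, -1.575)  len=1.4177
  (v2,v7,v6) [-++] → (-0.3297, 1.79, -0.32762)–(-0.3297, 1.79, -1.575)  len=1.2474

Chained into 1 loop(s):
  loop 1: 8 segments, perimeter = 13.4600
Total perimeter = 13.460

loops=1 perimeter=13.460


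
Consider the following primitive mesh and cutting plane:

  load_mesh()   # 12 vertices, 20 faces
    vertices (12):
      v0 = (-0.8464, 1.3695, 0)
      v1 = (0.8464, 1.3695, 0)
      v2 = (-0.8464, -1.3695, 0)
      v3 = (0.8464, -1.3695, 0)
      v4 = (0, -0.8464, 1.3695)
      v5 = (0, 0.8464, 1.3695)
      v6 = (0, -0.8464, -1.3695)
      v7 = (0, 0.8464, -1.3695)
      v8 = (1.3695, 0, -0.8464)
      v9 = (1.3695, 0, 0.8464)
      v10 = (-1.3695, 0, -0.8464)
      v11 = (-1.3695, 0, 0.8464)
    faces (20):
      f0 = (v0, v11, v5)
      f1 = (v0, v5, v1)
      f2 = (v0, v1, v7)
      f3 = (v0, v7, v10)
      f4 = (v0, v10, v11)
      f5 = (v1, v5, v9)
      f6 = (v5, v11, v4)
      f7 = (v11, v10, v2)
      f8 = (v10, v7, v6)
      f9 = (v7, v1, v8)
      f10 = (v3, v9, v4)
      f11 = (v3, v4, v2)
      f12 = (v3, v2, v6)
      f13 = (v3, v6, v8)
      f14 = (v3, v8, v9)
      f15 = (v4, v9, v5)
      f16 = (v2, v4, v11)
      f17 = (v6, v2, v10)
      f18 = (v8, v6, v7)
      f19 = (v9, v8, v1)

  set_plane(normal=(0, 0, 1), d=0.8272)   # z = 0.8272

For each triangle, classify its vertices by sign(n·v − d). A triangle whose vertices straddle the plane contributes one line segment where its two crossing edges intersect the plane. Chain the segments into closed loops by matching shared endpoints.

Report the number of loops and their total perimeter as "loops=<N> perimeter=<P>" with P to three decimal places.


loops=1 perimeter=7.258

Straddling triangles (10 of 20):
  (v0,v11,v5) [-++] → (-1.35763, 0.0310662, 0.8272)–(-0.335161, 1.05354, 0.8272)  len=1.4460
  (v0,v5,v1) [-+-] → (-0.335161, 1.05354, 0.8272)–(0.335161, 1.05354, 0.8272)  len=0.6703
  (v0,v10,v11) [--+] → (-1.3695, 0, 0.8272)–(-1.35763, 0.0310662, 0.8272)  len=0.0333
  (v1,v5,v9) [-++] → (0.335161, 1.05354, 0.8272)–(1.35763, 0.0310662, 0.8272)  len=1.4460
  (v11,v10,v2) [+--] → (-1.3695, 0, 0.8272)–(-1.35763, -0.0310662, 0.8272)  len=0.0333
  (v3,v9,v4) [-++] → (1.35763, -0.0310662, 0.8272)–(0.335161, -1.05354, 0.8272)  len=1.4460
  (v3,v4,v2) [-+-] → (0.335161, -1.05354, 0.8272)–(-0.335161, -1.05354, 0.8272)  len=0.6703
  (v3,v8,v9) [--+] → (1.3695, 0, 0.8272)–(1.35763, -0.0310662, 0.8272)  len=0.0333
  (v2,v4,v11) [-++] → (-0.335161, -1.05354, 0.8272)–(-1.35763, -0.0310662, 0.8272)  len=1.4460
  (v9,v8,v1) [+--] → (1.3695, 0, 0.8272)–(1.35763, 0.0310662, 0.8272)  len=0.0333

Chained into 1 loop(s):
  loop 1: 10 segments, perimeter = 7.2576
Total perimeter = 7.258


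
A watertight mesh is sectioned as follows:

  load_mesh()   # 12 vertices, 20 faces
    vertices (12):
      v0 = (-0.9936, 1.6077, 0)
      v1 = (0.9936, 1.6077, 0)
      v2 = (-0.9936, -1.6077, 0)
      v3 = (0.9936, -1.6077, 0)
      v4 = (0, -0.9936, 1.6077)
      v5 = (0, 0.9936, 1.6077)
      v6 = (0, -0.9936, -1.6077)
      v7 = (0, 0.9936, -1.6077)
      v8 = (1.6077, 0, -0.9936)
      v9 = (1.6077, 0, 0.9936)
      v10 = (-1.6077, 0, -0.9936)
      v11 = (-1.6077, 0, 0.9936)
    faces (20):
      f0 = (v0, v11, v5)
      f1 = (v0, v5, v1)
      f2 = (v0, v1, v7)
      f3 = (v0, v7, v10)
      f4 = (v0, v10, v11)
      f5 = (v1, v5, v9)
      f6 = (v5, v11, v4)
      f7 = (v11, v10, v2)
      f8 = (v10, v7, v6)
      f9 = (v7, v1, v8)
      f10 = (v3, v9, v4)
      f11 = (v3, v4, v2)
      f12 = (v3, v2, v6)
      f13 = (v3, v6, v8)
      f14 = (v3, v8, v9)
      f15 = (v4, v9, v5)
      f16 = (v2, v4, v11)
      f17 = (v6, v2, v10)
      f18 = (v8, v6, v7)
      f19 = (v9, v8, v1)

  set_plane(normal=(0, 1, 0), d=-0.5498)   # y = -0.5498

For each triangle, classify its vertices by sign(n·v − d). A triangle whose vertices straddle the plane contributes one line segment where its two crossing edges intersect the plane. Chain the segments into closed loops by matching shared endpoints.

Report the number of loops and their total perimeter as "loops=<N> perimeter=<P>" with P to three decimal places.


loops=1 perimeter=9.534

Straddling triangles (10 of 20):
  (v5,v11,v4) [++-] → (-0.718093, -0.5498, 1.33341)–(0, -0.5498, 1.6077)  len=0.7687
  (v11,v10,v2) [++-] → (-1.39769, -0.5498, -0.653809)–(-1.39769, -0.5498, 0.653809)  len=1.3076
  (v10,v7,v6) [++-] → (0, -0.5498, -1.6077)–(-0.718093, -0.5498, -1.33341)  len=0.7687
  (v3,v9,v4) [-+-] → (1.39769, -0.5498, 0.653809)–(0.718093, -0.5498, 1.33341)  len=0.9611
  (v3,v6,v8) [--+] → (0.718093, -0.5498, -1.33341)–(1.39769, -0.5498, -0.653809)  len=0.9611
  (v3,v8,v9) [-++] → (1.39769, -0.5498, -0.653809)–(1.39769, -0.5498, 0.653809)  len=1.3076
  (v4,v9,v5) [-++] → (0.718093, -0.5498, 1.33341)–(0, -0.5498, 1.6077)  len=0.7687
  (v2,v4,v11) [--+] → (-0.718093, -0.5498, 1.33341)–(-1.39769, -0.5498, 0.653809)  len=0.9611
  (v6,v2,v10) [--+] → (-1.39769, -0.5498, -0.653809)–(-0.718093, -0.5498, -1.33341)  len=0.9611
  (v8,v6,v7) [+-+] → (0.718093, -0.5498, -1.33341)–(0, -0.5498, -1.6077)  len=0.7687

Chained into 1 loop(s):
  loop 1: 10 segments, perimeter = 9.5344
Total perimeter = 9.534


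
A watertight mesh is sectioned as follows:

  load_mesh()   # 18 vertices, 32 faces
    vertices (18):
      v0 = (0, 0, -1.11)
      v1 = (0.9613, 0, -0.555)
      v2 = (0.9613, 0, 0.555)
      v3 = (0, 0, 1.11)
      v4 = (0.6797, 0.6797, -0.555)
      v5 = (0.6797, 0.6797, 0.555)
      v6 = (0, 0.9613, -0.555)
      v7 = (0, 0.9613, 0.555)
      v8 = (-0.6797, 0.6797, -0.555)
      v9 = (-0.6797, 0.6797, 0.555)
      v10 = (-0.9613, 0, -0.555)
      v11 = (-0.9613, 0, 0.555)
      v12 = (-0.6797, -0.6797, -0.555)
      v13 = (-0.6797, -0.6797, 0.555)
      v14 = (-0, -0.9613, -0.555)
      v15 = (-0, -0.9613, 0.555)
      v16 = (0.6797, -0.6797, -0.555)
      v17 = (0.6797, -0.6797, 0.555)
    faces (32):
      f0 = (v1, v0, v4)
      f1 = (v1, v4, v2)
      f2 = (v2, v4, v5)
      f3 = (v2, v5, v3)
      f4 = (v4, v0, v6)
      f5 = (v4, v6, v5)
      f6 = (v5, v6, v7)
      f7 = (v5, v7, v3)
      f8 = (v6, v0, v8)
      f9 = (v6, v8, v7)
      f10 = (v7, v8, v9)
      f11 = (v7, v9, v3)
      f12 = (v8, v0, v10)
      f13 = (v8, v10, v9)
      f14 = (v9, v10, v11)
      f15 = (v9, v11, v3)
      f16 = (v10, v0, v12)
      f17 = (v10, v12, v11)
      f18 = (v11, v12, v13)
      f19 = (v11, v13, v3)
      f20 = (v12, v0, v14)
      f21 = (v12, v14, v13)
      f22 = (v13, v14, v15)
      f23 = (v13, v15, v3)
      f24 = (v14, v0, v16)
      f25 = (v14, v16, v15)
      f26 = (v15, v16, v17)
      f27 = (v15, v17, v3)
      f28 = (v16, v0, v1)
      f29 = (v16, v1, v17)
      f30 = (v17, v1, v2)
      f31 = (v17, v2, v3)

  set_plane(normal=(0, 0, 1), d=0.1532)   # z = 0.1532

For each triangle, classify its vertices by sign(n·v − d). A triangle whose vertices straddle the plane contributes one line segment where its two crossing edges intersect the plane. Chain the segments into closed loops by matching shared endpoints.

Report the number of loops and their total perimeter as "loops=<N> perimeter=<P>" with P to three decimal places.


Straddling triangles (16 of 32):
  (v1,v4,v2) [--+] → (0.859366, 0.246039, 0.1532)–(0.9613, 0, 0.1532)  len=0.2663
  (v2,v4,v5) [+-+] → (0.859366, 0.246039, 0.1532)–(0.6797, 0.6797, 0.1532)  len=0.4694
  (v4,v6,v5) [--+] → (0.433661, 0.781634, 0.1532)–(0.6797, 0.6797, 0.1532)  len=0.2663
  (v5,v6,v7) [+-+] → (0.433661, 0.781634, 0.1532)–(0, 0.9613, 0.1532)  len=0.4694
  (v6,v8,v7) [--+] → (-0.246039, 0.859366, 0.1532)–(0, 0.9613, 0.1532)  len=0.2663
  (v7,v8,v9) [+-+] → (-0.246039, 0.859366, 0.1532)–(-0.6797, 0.6797, 0.1532)  len=0.4694
  (v8,v10,v9) [--+] → (-0.781634, 0.433661, 0.1532)–(-0.6797, 0.6797, 0.1532)  len=0.2663
  (v9,v10,v11) [+-+] → (-0.781634, 0.433661, 0.1532)–(-0.9613, 0, 0.1532)  len=0.4694
  (v10,v12,v11) [--+] → (-0.859366, -0.246039, 0.1532)–(-0.9613, 0, 0.1532)  len=0.2663
  (v11,v12,v13) [+-+] → (-0.859366, -0.246039, 0.1532)–(-0.6797, -0.6797, 0.1532)  len=0.4694
  (v12,v14,v13) [--+] → (-0.433661, -0.781634, 0.1532)–(-0.6797, -0.6797, 0.1532)  len=0.2663
  (v13,v14,v15) [+-+] → (-0.433661, -0.781634, 0.1532)–(0, -0.9613, 0.1532)  len=0.4694
  (v14,v16,v15) [--+] → (0.246039, -0.859366, 0.1532)–(0, -0.9613, 0.1532)  len=0.2663
  (v15,v16,v17) [+-+] → (0.246039, -0.859366, 0.1532)–(0.6797, -0.6797, 0.1532)  len=0.4694
  (v16,v1,v17) [--+] → (0.781634, -0.433661, 0.1532)–(0.6797, -0.6797, 0.1532)  len=0.2663
  (v17,v1,v2) [+-+] → (0.781634, -0.433661, 0.1532)–(0.9613, 0, 0.1532)  len=0.4694

Chained into 1 loop(s):
  loop 1: 16 segments, perimeter = 5.8858
Total perimeter = 5.886

loops=1 perimeter=5.886


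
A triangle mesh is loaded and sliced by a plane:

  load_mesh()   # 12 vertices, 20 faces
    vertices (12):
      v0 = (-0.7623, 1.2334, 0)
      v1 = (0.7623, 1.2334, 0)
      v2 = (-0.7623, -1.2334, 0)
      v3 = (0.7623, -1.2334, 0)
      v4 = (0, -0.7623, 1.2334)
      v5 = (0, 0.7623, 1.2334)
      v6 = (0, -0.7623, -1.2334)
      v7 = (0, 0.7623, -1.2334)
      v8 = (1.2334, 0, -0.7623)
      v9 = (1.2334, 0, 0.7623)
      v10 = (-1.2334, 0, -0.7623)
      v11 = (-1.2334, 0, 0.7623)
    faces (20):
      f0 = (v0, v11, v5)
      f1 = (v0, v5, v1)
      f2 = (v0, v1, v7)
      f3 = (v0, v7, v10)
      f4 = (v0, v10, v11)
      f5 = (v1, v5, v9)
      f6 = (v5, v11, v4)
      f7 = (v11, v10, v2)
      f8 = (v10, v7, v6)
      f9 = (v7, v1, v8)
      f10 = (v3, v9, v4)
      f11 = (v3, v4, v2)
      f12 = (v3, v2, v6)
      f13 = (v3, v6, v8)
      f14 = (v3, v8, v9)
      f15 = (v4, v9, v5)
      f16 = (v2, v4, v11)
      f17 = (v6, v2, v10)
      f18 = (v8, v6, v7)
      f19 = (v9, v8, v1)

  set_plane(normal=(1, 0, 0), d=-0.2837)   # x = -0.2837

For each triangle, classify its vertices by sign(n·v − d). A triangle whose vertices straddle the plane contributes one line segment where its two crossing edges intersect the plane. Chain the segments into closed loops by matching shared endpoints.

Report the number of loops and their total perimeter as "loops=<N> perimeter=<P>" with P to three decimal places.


Straddling triangles (10 of 20):
  (v0,v11,v5) [--+] → (-0.2837, 0.58696, 1.12504)–(-0.2837, 0.937626, 0.774374)  len=0.4959
  (v0,v5,v1) [-++] → (-0.2837, 0.937626, 0.774374)–(-0.2837, 1.2334, 0)  len=0.8289
  (v0,v1,v7) [-++] → (-0.2837, 1.2334, 0)–(-0.2837, 0.937626, -0.774374)  len=0.8289
  (v0,v7,v10) [-+-] → (-0.2837, 0.937626, -0.774374)–(-0.2837, 0.58696, -1.12504)  len=0.4959
  (v5,v11,v4) [+-+] → (-0.2837, 0.58696, 1.12504)–(-0.2837, -0.58696, 1.12504)  len=1.1739
  (v10,v7,v6) [-++] → (-0.2837, 0.58696, -1.12504)–(-0.2837, -0.58696, -1.12504)  len=1.1739
  (v3,v4,v2) [++-] → (-0.2837, -0.937626, 0.774374)–(-0.2837, -1.2334, 0)  len=0.8289
  (v3,v2,v6) [+-+] → (-0.2837, -1.2334, 0)–(-0.2837, -0.937626, -0.774374)  len=0.8289
  (v2,v4,v11) [-+-] → (-0.2837, -0.937626, 0.774374)–(-0.2837, -0.58696, 1.12504)  len=0.4959
  (v6,v2,v10) [+--] → (-0.2837, -0.937626, -0.774374)–(-0.2837, -0.58696, -1.12504)  len=0.4959

Chained into 1 loop(s):
  loop 1: 10 segments, perimeter = 7.6473
Total perimeter = 7.647

loops=1 perimeter=7.647


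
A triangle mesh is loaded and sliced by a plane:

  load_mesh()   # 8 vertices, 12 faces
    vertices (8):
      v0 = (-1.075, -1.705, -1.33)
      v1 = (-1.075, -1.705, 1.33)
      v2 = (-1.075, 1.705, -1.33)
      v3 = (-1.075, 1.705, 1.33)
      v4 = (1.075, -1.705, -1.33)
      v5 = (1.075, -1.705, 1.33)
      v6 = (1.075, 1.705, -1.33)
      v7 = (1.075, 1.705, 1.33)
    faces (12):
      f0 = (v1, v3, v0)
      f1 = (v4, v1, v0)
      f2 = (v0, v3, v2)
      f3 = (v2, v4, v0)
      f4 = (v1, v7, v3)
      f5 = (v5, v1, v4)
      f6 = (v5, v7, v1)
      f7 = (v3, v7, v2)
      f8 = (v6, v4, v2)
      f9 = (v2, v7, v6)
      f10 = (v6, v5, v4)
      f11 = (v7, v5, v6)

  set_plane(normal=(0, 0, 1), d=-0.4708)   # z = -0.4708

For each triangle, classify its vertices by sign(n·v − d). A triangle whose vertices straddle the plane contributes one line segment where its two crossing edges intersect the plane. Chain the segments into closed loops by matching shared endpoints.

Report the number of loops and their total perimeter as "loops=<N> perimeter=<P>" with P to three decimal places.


loops=1 perimeter=11.120

Straddling triangles (8 of 12):
  (v1,v3,v0) [++-] → (-1.075, -0.603544, -0.4708)–(-1.075, -1.705, -0.4708)  len=1.1015
  (v4,v1,v0) [-+-] → (0.380534, -1.705, -0.4708)–(-1.075, -1.705, -0.4708)  len=1.4555
  (v0,v3,v2) [-+-] → (-1.075, -0.603544, -0.4708)–(-1.075, 1.705, -0.4708)  len=2.3085
  (v5,v1,v4) [++-] → (0.380534, -1.705, -0.4708)–(1.075, -1.705, -0.4708)  len=0.6945
  (v3,v7,v2) [++-] → (-0.380534, 1.705, -0.4708)–(-1.075, 1.705, -0.4708)  len=0.6945
  (v2,v7,v6) [-+-] → (-0.380534, 1.705, -0.4708)–(1.075, 1.705, -0.4708)  len=1.4555
  (v6,v5,v4) [-+-] → (1.075, 0.603544, -0.4708)–(1.075, -1.705, -0.4708)  len=2.3085
  (v7,v5,v6) [++-] → (1.075, 0.603544, -0.4708)–(1.075, 1.705, -0.4708)  len=1.1015

Chained into 1 loop(s):
  loop 1: 8 segments, perimeter = 11.1200
Total perimeter = 11.120


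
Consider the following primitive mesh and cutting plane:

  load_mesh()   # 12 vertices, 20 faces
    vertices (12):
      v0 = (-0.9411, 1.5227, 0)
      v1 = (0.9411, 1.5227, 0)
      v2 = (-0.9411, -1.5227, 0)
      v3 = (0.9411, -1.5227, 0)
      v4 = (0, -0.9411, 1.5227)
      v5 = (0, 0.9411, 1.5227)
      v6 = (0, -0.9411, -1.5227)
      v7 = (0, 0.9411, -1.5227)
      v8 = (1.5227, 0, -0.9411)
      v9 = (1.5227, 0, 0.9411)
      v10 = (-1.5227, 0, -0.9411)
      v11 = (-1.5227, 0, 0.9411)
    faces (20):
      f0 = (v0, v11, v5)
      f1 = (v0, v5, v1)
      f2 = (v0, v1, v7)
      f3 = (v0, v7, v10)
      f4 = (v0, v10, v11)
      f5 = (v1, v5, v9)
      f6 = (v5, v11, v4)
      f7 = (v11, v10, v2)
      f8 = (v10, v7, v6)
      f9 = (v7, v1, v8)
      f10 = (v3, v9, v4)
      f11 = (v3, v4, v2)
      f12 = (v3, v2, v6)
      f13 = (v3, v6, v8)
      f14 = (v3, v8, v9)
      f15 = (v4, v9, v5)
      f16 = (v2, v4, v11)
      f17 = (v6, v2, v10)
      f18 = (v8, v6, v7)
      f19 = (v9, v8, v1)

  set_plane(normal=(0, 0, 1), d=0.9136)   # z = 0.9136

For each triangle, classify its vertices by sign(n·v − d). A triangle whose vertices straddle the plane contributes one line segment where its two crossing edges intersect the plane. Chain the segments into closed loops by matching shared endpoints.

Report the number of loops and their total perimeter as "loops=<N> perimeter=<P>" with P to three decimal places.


loops=1 perimeter=8.084

Straddling triangles (10 of 20):
  (v0,v11,v5) [-++] → (-1.5057, 0.044495, 0.9136)–(-0.376452, 1.17375, 0.9136)  len=1.5970
  (v0,v5,v1) [-+-] → (-0.376452, 1.17375, 0.9136)–(0.376452, 1.17375, 0.9136)  len=0.7529
  (v0,v10,v11) [--+] → (-1.5227, 0, 0.9136)–(-1.5057, 0.044495, 0.9136)  len=0.0476
  (v1,v5,v9) [-++] → (0.376452, 1.17375, 0.9136)–(1.5057, 0.044495, 0.9136)  len=1.5970
  (v11,v10,v2) [+--] → (-1.5227, 0, 0.9136)–(-1.5057, -0.044495, 0.9136)  len=0.0476
  (v3,v9,v4) [-++] → (1.5057, -0.044495, 0.9136)–(0.376452, -1.17375, 0.9136)  len=1.5970
  (v3,v4,v2) [-+-] → (0.376452, -1.17375, 0.9136)–(-0.376452, -1.17375, 0.9136)  len=0.7529
  (v3,v8,v9) [--+] → (1.5227, 0, 0.9136)–(1.5057, -0.044495, 0.9136)  len=0.0476
  (v2,v4,v11) [-++] → (-0.376452, -1.17375, 0.9136)–(-1.5057, -0.044495, 0.9136)  len=1.5970
  (v9,v8,v1) [+--] → (1.5227, 0, 0.9136)–(1.5057, 0.044495, 0.9136)  len=0.0476

Chained into 1 loop(s):
  loop 1: 10 segments, perimeter = 8.0843
Total perimeter = 8.084


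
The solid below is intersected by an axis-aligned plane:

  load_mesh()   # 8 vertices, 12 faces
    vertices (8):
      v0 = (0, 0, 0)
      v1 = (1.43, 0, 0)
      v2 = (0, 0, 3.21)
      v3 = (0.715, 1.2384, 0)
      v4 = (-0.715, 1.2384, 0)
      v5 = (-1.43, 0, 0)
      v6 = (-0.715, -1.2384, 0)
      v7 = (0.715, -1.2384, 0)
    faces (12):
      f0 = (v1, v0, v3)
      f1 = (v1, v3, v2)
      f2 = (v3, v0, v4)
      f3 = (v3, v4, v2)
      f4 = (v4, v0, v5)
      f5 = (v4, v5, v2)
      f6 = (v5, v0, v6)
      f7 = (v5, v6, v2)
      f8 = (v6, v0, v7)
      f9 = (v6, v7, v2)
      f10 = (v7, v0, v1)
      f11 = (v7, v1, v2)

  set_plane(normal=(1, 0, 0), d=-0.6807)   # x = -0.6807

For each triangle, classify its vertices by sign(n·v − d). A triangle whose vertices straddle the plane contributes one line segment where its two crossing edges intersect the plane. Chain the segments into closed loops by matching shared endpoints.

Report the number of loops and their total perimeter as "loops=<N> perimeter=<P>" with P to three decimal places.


loops=1 perimeter=6.667

Straddling triangles (8 of 12):
  (v3,v0,v4) [++-] → (-0.6807, 1.17899, 0)–(-0.6807, 1.2384, 0)  len=0.0594
  (v3,v4,v2) [+-+] → (-0.6807, 1.2384, 0)–(-0.6807, 1.17899, 0.15399)  len=0.1651
  (v4,v0,v5) [-+-] → (-0.6807, 1.17899, 0)–(-0.6807, 0, 0)  len=1.1790
  (v4,v5,v2) [--+] → (-0.6807, 0, 1.682)–(-0.6807, 1.17899, 0.15399)  len=1.9300
  (v5,v0,v6) [-+-] → (-0.6807, 0, 0)–(-0.6807, -1.17899, 0)  len=1.1790
  (v5,v6,v2) [--+] → (-0.6807, -1.17899, 0.15399)–(-0.6807, 0, 1.682)  len=1.9300
  (v6,v0,v7) [-++] → (-0.6807, -1.17899, 0)–(-0.6807, -1.2384, 0)  len=0.0594
  (v6,v7,v2) [-++] → (-0.6807, -1.2384, 0)–(-0.6807, -1.17899, 0.15399)  len=0.1651

Chained into 1 loop(s):
  loop 1: 8 segments, perimeter = 6.6669
Total perimeter = 6.667


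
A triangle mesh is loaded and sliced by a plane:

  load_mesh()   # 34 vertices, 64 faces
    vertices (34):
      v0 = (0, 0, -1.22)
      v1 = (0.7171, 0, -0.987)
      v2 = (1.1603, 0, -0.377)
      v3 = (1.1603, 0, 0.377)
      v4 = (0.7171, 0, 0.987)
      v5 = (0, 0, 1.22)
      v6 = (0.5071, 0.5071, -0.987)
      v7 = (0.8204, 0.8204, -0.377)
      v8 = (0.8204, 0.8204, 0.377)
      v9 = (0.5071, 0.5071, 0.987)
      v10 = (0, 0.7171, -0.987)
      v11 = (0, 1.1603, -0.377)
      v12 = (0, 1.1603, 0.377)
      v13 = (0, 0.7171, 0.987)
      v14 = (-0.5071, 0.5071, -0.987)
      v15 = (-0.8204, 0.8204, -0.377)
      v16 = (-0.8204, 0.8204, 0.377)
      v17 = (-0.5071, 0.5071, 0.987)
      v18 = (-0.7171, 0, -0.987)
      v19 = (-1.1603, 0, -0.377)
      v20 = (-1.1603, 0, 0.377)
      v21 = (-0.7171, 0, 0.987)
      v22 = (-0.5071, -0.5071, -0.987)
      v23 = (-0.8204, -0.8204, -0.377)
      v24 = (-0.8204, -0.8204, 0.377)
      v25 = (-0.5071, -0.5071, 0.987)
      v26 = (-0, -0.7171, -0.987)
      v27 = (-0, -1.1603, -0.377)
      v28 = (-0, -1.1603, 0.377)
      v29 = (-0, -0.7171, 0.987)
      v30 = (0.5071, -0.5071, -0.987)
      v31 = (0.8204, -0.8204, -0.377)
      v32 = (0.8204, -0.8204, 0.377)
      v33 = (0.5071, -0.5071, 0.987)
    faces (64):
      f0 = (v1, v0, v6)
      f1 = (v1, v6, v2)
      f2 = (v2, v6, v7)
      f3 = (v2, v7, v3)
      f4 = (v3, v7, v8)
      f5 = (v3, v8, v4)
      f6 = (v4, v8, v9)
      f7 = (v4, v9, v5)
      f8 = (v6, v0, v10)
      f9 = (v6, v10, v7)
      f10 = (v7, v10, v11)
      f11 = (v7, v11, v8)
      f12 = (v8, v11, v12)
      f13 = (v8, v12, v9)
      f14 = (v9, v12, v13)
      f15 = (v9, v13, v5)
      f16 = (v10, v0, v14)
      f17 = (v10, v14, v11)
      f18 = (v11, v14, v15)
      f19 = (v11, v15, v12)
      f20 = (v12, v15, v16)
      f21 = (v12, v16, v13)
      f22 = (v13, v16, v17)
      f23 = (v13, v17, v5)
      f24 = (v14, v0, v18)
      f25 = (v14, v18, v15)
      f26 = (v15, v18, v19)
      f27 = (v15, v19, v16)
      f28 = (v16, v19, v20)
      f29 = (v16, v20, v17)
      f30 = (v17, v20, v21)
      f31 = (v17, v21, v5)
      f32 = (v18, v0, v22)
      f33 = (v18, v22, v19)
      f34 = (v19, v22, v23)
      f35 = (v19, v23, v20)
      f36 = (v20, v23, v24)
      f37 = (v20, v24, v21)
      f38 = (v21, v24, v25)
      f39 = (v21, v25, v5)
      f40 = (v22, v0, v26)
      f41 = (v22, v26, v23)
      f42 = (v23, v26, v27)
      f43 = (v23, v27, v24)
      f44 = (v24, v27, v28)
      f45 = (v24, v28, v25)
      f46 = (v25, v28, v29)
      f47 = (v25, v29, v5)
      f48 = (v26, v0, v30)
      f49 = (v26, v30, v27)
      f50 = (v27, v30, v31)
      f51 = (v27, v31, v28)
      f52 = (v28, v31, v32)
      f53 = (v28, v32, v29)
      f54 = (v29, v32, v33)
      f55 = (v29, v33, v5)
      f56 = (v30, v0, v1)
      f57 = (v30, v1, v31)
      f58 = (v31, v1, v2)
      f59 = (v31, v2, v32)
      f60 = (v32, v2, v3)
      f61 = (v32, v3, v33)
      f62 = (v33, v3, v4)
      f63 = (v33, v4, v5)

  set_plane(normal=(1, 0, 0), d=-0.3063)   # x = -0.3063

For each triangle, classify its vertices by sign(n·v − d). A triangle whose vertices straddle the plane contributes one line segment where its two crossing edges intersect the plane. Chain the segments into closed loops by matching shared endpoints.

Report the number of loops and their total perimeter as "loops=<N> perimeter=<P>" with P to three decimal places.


loops=1 perimeter=6.954

Straddling triangles (20 of 64):
  (v10,v0,v14) [++-] → (-0.3063, 0.3063, -1.07926)–(-0.3063, 0.590255, -0.987)  len=0.2986
  (v10,v14,v11) [+-+] → (-0.3063, 0.590255, -0.987)–(-0.3063, 0.765752, -0.745454)  len=0.2986
  (v11,v14,v15) [+--] → (-0.3063, 0.765752, -0.745454)–(-0.3063, 1.0334, -0.377)  len=0.4554
  (v11,v15,v12) [+-+] → (-0.3063, 1.0334, -0.377)–(-0.3063, 1.0334, 0.0954907)  len=0.4725
  (v12,v15,v16) [+--] → (-0.3063, 1.0334, 0.0954907)–(-0.3063, 1.0334, 0.377)  len=0.2815
  (v12,v16,v13) [+-+] → (-0.3063, 1.0334, 0.377)–(-0.3063, 0.755668, 0.759254)  len=0.4725
  (v13,v16,v17) [+--] → (-0.3063, 0.755668, 0.759254)–(-0.3063, 0.590255, 0.987)  len=0.2815
  (v13,v17,v5) [+-+] → (-0.3063, 0.590255, 0.987)–(-0.3063, 0.3063, 1.07926)  len=0.2986
  (v14,v0,v18) [-+-] → (-0.3063, 0.3063, -1.07926)–(-0.3063, 0, -1.12048)  len=0.3091
  (v17,v21,v5) [--+] → (-0.3063, 0, 1.12048)–(-0.3063, 0.3063, 1.07926)  len=0.3091
  (v18,v0,v22) [-+-] → (-0.3063, 0, -1.12048)–(-0.3063, -0.3063, -1.07926)  len=0.3091
  (v21,v25,v5) [--+] → (-0.3063, -0.3063, 1.07926)–(-0.3063, 0, 1.12048)  len=0.3091
  (v22,v0,v26) [-++] → (-0.3063, -0.3063, -1.07926)–(-0.3063, -0.590255, -0.987)  len=0.2986
  (v22,v26,v23) [-+-] → (-0.3063, -0.590255, -0.987)–(-0.3063, -0.755668, -0.759254)  len=0.2815
  (v23,v26,v27) [-++] → (-0.3063, -0.755668, -0.759254)–(-0.3063, -1.0334, -0.377)  len=0.4725
  (v23,v27,v24) [-+-] → (-0.3063, -1.0334, -0.377)–(-0.3063, -1.0334, -0.0954907)  len=0.2815
  (v24,v27,v28) [-++] → (-0.3063, -1.0334, -0.0954907)–(-0.3063, -1.0334, 0.377)  len=0.4725
  (v24,v28,v25) [-+-] → (-0.3063, -1.0334, 0.377)–(-0.3063, -0.765752, 0.745454)  len=0.4554
  (v25,v28,v29) [-++] → (-0.3063, -0.765752, 0.745454)–(-0.3063, -0.590255, 0.987)  len=0.2986
  (v25,v29,v5) [-++] → (-0.3063, -0.590255, 0.987)–(-0.3063, -0.3063, 1.07926)  len=0.2986

Chained into 1 loop(s):
  loop 1: 20 segments, perimeter = 6.9544
Total perimeter = 6.954


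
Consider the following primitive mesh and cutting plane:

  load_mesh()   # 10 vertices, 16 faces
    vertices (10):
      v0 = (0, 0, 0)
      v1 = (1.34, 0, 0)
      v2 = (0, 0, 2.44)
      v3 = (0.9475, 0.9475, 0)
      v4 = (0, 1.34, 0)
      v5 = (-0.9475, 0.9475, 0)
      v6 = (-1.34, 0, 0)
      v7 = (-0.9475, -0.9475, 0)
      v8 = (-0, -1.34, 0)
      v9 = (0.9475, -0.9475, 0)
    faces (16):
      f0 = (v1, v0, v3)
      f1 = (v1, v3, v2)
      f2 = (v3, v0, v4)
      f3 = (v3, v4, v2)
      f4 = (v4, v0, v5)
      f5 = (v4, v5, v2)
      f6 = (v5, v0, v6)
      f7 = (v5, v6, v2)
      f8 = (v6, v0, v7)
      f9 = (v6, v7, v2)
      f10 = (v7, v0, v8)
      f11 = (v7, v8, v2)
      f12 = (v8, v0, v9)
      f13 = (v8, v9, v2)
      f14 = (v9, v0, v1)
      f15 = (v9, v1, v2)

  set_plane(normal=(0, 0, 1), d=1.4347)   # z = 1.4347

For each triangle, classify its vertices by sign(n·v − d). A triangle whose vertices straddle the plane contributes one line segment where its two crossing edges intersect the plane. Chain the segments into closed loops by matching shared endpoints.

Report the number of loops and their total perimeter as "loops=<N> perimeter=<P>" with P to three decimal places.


loops=1 perimeter=3.380

Straddling triangles (8 of 16):
  (v1,v3,v2) [--+] → (0.390378, 0.390378, 1.4347)–(0.552091, 0, 1.4347)  len=0.4225
  (v3,v4,v2) [--+] → (0, 0.552091, 1.4347)–(0.390378, 0.390378, 1.4347)  len=0.4225
  (v4,v5,v2) [--+] → (-0.390378, 0.390378, 1.4347)–(0, 0.552091, 1.4347)  len=0.4225
  (v5,v6,v2) [--+] → (-0.552091, 0, 1.4347)–(-0.390378, 0.390378, 1.4347)  len=0.4225
  (v6,v7,v2) [--+] → (-0.390378, -0.390378, 1.4347)–(-0.552091, 0, 1.4347)  len=0.4225
  (v7,v8,v2) [--+] → (0, -0.552091, 1.4347)–(-0.390378, -0.390378, 1.4347)  len=0.4225
  (v8,v9,v2) [--+] → (0.390378, -0.390378, 1.4347)–(0, -0.552091, 1.4347)  len=0.4225
  (v9,v1,v2) [--+] → (0.552091, 0, 1.4347)–(0.390378, -0.390378, 1.4347)  len=0.4225

Chained into 1 loop(s):
  loop 1: 8 segments, perimeter = 3.3804
Total perimeter = 3.380


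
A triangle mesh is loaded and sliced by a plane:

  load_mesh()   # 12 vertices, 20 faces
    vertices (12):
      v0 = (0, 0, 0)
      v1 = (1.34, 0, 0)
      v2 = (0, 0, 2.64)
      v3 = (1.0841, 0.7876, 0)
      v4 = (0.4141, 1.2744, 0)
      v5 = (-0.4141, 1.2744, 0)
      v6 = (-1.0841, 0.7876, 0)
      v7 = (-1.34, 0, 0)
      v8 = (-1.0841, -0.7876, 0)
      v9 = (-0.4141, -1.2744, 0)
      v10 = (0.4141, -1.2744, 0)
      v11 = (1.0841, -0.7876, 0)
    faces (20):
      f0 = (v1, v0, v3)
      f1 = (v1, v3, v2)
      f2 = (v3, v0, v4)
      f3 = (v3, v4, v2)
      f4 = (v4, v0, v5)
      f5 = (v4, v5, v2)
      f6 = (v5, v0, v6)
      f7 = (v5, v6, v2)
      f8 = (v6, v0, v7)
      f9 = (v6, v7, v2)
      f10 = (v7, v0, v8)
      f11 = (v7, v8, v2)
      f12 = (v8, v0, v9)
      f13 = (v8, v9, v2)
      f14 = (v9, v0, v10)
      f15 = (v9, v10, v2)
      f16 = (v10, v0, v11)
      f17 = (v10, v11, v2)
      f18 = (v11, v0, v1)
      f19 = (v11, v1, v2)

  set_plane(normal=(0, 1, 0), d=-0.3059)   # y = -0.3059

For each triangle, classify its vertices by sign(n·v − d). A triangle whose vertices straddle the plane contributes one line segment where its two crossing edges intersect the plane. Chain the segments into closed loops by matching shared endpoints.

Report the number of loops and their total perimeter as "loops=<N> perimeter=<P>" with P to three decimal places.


Straddling triangles (10 of 20):
  (v7,v0,v8) [++-] → (-0.421059, -0.3059, 0)–(-1.24061, -0.3059, 0)  len=0.8196
  (v7,v8,v2) [+-+] → (-1.24061, -0.3059, 0)–(-0.421059, -0.3059, 1.61464)  len=1.8107
  (v8,v0,v9) [-+-] → (-0.421059, -0.3059, 0)–(-0.0993983, -0.3059, 0)  len=0.3217
  (v8,v9,v2) [--+] → (-0.0993983, -0.3059, 2.00631)–(-0.421059, -0.3059, 1.61464)  len=0.5068
  (v9,v0,v10) [-+-] → (-0.0993983, -0.3059, 0)–(0.0993983, -0.3059, 0)  len=0.1988
  (v9,v10,v2) [--+] → (0.0993983, -0.3059, 2.00631)–(-0.0993983, -0.3059, 2.00631)  len=0.1988
  (v10,v0,v11) [-+-] → (0.0993983, -0.3059, 0)–(0.421059, -0.3059, 0)  len=0.3217
  (v10,v11,v2) [--+] → (0.421059, -0.3059, 1.61464)–(0.0993983, -0.3059, 2.00631)  len=0.5068
  (v11,v0,v1) [-++] → (0.421059, -0.3059, 0)–(1.24061, -0.3059, 0)  len=0.8196
  (v11,v1,v2) [-++] → (1.24061, -0.3059, 0)–(0.421059, -0.3059, 1.61464)  len=1.8107

Chained into 1 loop(s):
  loop 1: 10 segments, perimeter = 7.3151
Total perimeter = 7.315

loops=1 perimeter=7.315


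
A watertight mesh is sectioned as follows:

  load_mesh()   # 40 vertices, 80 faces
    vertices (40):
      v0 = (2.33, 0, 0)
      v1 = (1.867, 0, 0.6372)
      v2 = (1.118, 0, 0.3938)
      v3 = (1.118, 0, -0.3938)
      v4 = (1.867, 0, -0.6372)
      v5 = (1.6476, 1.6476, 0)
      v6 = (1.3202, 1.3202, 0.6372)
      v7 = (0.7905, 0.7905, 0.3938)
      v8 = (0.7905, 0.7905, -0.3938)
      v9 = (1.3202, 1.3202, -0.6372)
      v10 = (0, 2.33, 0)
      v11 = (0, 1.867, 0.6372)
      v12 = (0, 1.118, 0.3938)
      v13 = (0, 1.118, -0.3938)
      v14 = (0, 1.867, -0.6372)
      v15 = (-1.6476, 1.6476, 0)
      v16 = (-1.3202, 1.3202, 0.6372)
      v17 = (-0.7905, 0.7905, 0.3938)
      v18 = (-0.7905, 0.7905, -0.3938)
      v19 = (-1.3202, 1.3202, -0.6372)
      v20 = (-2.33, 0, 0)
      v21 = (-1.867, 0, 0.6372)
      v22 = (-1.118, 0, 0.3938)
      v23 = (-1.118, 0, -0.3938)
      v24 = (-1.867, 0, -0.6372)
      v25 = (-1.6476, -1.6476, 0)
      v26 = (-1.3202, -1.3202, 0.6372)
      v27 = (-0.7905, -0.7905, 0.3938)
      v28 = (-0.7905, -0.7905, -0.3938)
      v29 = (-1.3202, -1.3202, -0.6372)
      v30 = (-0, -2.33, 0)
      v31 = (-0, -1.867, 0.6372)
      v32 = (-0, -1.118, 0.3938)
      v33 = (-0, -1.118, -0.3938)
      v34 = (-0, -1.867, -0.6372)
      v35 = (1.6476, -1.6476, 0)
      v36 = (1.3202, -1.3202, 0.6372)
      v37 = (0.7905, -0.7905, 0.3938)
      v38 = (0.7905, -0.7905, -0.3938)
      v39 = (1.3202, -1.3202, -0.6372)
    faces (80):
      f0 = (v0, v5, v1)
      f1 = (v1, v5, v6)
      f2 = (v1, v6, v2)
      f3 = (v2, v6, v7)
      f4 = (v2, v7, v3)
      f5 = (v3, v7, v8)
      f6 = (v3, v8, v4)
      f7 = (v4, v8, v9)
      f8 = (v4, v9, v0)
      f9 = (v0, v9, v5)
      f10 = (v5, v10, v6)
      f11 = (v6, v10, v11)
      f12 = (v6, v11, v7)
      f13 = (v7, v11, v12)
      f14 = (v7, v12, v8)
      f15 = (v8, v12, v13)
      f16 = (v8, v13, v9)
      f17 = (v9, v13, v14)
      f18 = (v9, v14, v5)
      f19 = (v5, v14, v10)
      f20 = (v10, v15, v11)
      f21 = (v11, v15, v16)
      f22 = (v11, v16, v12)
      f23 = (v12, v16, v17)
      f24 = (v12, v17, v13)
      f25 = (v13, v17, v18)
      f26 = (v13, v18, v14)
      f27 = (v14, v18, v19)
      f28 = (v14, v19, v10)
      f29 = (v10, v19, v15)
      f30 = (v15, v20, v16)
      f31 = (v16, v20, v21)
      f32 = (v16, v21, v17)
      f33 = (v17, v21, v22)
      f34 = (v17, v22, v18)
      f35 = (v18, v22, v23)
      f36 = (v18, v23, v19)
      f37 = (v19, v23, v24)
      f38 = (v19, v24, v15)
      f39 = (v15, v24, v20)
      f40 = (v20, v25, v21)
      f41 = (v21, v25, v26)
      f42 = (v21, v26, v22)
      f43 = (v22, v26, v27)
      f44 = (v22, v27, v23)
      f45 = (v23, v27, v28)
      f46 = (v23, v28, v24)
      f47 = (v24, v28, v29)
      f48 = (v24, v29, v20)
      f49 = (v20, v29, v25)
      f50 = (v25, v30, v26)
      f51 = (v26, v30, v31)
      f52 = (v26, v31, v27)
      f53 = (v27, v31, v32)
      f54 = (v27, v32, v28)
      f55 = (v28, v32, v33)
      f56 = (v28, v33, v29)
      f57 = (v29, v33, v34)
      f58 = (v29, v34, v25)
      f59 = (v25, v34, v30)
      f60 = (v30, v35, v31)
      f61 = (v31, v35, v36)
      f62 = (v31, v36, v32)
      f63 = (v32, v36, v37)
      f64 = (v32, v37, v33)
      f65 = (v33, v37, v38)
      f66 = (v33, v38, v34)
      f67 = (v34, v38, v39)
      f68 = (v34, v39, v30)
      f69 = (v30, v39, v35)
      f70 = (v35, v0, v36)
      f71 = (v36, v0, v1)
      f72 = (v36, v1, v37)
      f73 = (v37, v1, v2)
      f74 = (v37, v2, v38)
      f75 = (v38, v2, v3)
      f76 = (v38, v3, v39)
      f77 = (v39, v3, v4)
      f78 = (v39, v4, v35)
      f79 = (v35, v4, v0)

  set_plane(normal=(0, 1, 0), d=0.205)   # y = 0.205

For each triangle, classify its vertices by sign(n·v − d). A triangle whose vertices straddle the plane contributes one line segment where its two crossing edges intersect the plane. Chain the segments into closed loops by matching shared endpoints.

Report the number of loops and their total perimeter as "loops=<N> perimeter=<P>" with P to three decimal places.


Straddling triangles (20 of 80):
  (v0,v5,v1) [-+-] → (2.24509, 0.205, 0)–(1.8397, 0.205, 0.557917)  len=0.6896
  (v1,v5,v6) [-++] → (1.8397, 0.205, 0.557917)–(1.78209, 0.205, 0.6372)  len=0.0980
  (v1,v6,v2) [-+-] → (1.78209, 0.205, 0.6372)–(1.1494, 0.205, 0.431595)  len=0.6653
  (v2,v6,v7) [-++] → (1.1494, 0.205, 0.431595)–(1.03307, 0.205, 0.3938)  len=0.1223
  (v2,v7,v3) [-+-] → (1.03307, 0.205, 0.3938)–(1.03307, 0.205, -0.189552)  len=0.5834
  (v3,v7,v8) [-++] → (1.03307, 0.205, -0.189552)–(1.03307, 0.205, -0.3938)  len=0.2042
  (v3,v8,v4) [-+-] → (1.03307, 0.205, -0.3938)–(1.58783, 0.205, -0.574079)  len=0.5833
  (v4,v8,v9) [-++] → (1.58783, 0.205, -0.574079)–(1.78209, 0.205, -0.6372)  len=0.2043
  (v4,v9,v0) [-+-] → (1.78209, 0.205, -0.6372)–(2.1732, 0.205, -0.0989441)  len=0.6653
  (v0,v9,v5) [-++] → (2.1732, 0.205, -0.0989441)–(2.24509, 0.205, 0)  len=0.1223
  (v15,v20,v16) [+-+] → (-2.24509, 0.205, 0)–(-2.1732, 0.205, 0.0989441)  len=0.1223
  (v16,v20,v21) [+--] → (-2.1732, 0.205, 0.0989441)–(-1.78209, 0.205, 0.6372)  len=0.6653
  (v16,v21,v17) [+-+] → (-1.78209, 0.205, 0.6372)–(-1.58783, 0.205, 0.574079)  len=0.2043
  (v17,v21,v22) [+--] → (-1.58783, 0.205, 0.574079)–(-1.03307, 0.205, 0.3938)  len=0.5833
  (v17,v22,v18) [+-+] → (-1.03307, 0.205, 0.3938)–(-1.03307, 0.205, 0.189552)  len=0.2042
  (v18,v22,v23) [+--] → (-1.03307, 0.205, 0.189552)–(-1.03307, 0.205, -0.3938)  len=0.5834
  (v18,v23,v19) [+-+] → (-1.03307, 0.205, -0.3938)–(-1.1494, 0.205, -0.431595)  len=0.1223
  (v19,v23,v24) [+--] → (-1.1494, 0.205, -0.431595)–(-1.78209, 0.205, -0.6372)  len=0.6653
  (v19,v24,v15) [+-+] → (-1.78209, 0.205, -0.6372)–(-1.8397, 0.205, -0.557917)  len=0.0980
  (v15,v24,v20) [+--] → (-1.8397, 0.205, -0.557917)–(-2.24509, 0.205, 0)  len=0.6896

Chained into 2 loop(s):
  loop 1: 10 segments, perimeter = 3.9381
  loop 2: 10 segments, perimeter = 3.9381
Total perimeter = 7.876

loops=2 perimeter=7.876


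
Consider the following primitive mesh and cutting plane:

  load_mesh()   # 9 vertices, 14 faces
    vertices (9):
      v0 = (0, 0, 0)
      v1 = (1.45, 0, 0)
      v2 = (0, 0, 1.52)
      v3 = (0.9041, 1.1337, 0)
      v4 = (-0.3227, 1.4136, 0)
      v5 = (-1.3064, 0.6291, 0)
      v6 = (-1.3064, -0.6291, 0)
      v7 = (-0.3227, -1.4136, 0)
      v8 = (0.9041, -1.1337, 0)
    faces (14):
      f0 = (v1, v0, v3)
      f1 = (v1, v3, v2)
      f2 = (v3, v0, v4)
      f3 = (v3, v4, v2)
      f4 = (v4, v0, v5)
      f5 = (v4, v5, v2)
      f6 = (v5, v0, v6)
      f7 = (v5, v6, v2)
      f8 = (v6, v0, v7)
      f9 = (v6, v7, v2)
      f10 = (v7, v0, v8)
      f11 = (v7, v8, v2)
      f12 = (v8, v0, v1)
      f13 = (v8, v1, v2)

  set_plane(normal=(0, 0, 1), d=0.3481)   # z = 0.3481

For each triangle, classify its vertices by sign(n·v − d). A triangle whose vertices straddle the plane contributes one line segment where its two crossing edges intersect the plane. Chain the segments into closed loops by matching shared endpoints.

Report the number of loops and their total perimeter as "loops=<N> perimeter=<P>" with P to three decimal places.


loops=1 perimeter=6.791

Straddling triangles (7 of 14):
  (v1,v3,v2) [--+] → (0.697049, 0.874068, 0.3481)–(1.11793, 0, 0.3481)  len=0.9701
  (v3,v4,v2) [--+] → (-0.248797, 1.08987, 0.3481)–(0.697049, 0.874068, 0.3481)  len=0.9702
  (v4,v5,v2) [--+] → (-1.00722, 0.485028, 0.3481)–(-0.248797, 1.08987, 0.3481)  len=0.9701
  (v5,v6,v2) [--+] → (-1.00722, -0.485028, 0.3481)–(-1.00722, 0.485028, 0.3481)  len=0.9701
  (v6,v7,v2) [--+] → (-0.248797, -1.08987, 0.3481)–(-1.00722, -0.485028, 0.3481)  len=0.9701
  (v7,v8,v2) [--+] → (0.697049, -0.874068, 0.3481)–(-0.248797, -1.08987, 0.3481)  len=0.9702
  (v8,v1,v2) [--+] → (1.11793, 0, 0.3481)–(0.697049, -0.874068, 0.3481)  len=0.9701

Chained into 1 loop(s):
  loop 1: 7 segments, perimeter = 6.7907
Total perimeter = 6.791


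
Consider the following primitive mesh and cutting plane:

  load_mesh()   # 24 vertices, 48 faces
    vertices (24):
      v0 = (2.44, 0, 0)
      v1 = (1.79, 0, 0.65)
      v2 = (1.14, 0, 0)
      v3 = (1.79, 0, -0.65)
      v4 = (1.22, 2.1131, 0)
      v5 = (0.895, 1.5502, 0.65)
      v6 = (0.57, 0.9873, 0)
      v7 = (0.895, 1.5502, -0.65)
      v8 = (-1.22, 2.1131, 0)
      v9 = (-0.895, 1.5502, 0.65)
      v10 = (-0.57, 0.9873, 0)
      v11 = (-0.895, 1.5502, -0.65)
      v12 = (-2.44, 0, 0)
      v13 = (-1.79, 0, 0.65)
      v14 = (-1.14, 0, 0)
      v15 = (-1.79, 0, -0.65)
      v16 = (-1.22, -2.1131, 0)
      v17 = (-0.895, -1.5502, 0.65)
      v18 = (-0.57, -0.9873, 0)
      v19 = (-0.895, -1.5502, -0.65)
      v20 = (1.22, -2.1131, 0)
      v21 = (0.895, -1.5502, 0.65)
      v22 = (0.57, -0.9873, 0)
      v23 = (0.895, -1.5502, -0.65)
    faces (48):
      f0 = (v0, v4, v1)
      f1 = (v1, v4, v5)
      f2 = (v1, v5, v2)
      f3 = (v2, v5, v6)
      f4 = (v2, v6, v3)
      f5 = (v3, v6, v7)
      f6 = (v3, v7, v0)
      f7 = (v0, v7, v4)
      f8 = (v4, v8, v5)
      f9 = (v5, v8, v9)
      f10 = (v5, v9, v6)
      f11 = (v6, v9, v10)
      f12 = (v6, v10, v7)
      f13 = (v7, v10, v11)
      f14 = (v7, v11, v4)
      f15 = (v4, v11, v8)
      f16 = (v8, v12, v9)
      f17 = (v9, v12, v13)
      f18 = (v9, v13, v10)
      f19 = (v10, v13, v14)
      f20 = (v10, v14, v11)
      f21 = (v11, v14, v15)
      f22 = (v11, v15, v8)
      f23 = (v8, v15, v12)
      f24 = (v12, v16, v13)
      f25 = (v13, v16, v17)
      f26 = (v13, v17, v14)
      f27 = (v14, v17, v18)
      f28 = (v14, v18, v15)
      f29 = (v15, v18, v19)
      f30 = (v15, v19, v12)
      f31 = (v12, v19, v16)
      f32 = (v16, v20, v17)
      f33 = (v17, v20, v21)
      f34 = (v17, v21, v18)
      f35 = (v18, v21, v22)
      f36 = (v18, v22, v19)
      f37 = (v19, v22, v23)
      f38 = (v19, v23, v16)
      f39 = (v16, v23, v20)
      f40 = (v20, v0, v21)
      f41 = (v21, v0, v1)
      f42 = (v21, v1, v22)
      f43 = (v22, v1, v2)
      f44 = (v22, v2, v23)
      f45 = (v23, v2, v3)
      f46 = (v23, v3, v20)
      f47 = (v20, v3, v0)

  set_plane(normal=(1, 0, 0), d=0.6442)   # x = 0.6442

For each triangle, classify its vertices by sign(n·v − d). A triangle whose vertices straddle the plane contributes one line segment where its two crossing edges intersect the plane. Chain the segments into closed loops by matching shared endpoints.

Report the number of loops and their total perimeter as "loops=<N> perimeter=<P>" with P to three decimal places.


Straddling triangles (20 of 48):
  (v2,v5,v6) [++-] → (0.6442, 1.11581, 0.1484)–(0.6442, 0.858778, 0)  len=0.2968
  (v2,v6,v3) [+-+] → (0.6442, 0.858778, 0)–(0.6442, 0.927253, -0.0395328)  len=0.0791
  (v3,v6,v7) [+-+] → (0.6442, 0.927253, -0.0395328)–(0.6442, 1.11581, -0.1484)  len=0.2177
  (v4,v8,v5) [+-+] → (0.6442, 2.1131, 0)–(0.6442, 1.61695, 0.572922)  len=0.7579
  (v5,v8,v9) [+--] → (0.6442, 1.61695, 0.572922)–(0.6442, 1.5502, 0.65)  len=0.1020
  (v5,v9,v6) [+--] → (0.6442, 1.5502, 0.65)–(0.6442, 1.11581, 0.1484)  len=0.6635
  (v6,v10,v7) [--+] → (0.6442, 1.45383, -0.538724)–(0.6442, 1.11581, -0.1484)  len=0.5163
  (v7,v10,v11) [+--] → (0.6442, 1.45383, -0.538724)–(0.6442, 1.5502, -0.65)  len=0.1472
  (v7,v11,v4) [+-+] → (0.6442, 1.5502, -0.65)–(0.6442, 1.95985, -0.17696)  len=0.6258
  (v4,v11,v8) [+--] → (0.6442, 1.95985, -0.17696)–(0.6442, 2.1131, 0)  len=0.2341
  (v16,v20,v17) [-+-] → (0.6442, -2.1131, 0)–(0.6442, -1.95985, 0.17696)  len=0.2341
  (v17,v20,v21) [-++] → (0.6442, -1.95985, 0.17696)–(0.6442, -1.5502, 0.65)  len=0.6258
  (v17,v21,v18) [-+-] → (0.6442, -1.5502, 0.65)–(0.6442, -1.45383, 0.538724)  len=0.1472
  (v18,v21,v22) [-+-] → (0.6442, -1.45383, 0.538724)–(0.6442, -1.11581, 0.1484)  len=0.5163
  (v19,v22,v23) [--+] → (0.6442, -1.11581, -0.1484)–(0.6442, -1.5502, -0.65)  len=0.6635
  (v19,v23,v16) [-+-] → (0.6442, -1.5502, -0.65)–(0.6442, -1.61695, -0.572922)  len=0.1020
  (v16,v23,v20) [-++] → (0.6442, -1.61695, -0.572922)–(0.6442, -2.1131, 0)  len=0.7579
  (v21,v1,v22) [++-] → (0.6442, -0.927253, 0.0395328)–(0.6442, -1.11581, 0.1484)  len=0.2177
  (v22,v1,v2) [-++] → (0.6442, -0.927253, 0.0395328)–(0.6442, -0.858778, 0)  len=0.0791
  (v22,v2,v23) [-++] → (0.6442, -0.858778, 0)–(0.6442, -1.11581, -0.1484)  len=0.2968

Chained into 2 loop(s):
  loop 1: 10 segments, perimeter = 3.6404
  loop 2: 10 segments, perimeter = 3.6404
Total perimeter = 7.281

loops=2 perimeter=7.281
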